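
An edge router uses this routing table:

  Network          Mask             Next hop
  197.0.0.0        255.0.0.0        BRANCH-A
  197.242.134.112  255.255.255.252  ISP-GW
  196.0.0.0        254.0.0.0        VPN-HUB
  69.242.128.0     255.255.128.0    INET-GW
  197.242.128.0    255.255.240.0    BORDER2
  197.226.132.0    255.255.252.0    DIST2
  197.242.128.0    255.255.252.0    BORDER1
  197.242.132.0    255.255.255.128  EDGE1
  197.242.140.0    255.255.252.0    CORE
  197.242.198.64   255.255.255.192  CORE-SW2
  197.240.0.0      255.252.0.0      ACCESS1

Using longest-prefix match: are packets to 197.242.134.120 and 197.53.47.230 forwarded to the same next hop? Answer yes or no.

no

197.242.134.120: longest match 197.242.128.0/20 -> BORDER2
197.53.47.230: longest match 197.0.0.0/8 -> BRANCH-A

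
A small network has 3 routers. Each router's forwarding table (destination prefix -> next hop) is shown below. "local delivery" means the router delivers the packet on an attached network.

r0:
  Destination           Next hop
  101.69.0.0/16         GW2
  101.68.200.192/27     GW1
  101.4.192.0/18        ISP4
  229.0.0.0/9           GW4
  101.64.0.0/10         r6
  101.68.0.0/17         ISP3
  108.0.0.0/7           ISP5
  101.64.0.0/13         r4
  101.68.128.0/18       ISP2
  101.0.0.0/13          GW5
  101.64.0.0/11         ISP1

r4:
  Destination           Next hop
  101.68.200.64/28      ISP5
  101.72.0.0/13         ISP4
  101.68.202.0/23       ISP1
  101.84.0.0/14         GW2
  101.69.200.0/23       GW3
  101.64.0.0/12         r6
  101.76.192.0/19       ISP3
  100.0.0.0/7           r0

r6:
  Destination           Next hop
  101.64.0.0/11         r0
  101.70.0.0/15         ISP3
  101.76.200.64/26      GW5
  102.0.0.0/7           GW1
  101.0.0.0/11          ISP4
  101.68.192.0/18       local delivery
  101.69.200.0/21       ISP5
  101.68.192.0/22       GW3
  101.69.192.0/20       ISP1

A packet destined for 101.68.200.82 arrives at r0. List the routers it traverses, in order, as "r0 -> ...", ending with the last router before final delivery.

At r0: longest match for 101.68.200.82 is 101.64.0.0/13 -> r4
At r4: longest match for 101.68.200.82 is 101.64.0.0/12 -> r6
At r6: longest match for 101.68.200.82 is 101.68.192.0/18 -> local delivery

r0 -> r4 -> r6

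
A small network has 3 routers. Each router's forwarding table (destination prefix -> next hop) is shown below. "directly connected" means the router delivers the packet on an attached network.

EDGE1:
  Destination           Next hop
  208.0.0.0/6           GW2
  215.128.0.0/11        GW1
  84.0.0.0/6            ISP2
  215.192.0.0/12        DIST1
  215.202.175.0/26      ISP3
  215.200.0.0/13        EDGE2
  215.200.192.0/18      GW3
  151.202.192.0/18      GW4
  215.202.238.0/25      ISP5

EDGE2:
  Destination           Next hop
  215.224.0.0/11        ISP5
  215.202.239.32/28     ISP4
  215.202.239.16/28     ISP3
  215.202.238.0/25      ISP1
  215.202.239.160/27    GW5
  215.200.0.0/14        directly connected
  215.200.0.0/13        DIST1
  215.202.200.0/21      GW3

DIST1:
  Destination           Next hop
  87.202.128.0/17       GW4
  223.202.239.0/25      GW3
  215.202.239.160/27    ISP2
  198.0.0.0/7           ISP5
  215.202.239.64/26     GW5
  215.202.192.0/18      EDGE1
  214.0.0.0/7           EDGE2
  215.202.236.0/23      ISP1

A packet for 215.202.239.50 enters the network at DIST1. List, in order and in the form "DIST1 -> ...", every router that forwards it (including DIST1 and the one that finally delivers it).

At DIST1: longest match for 215.202.239.50 is 215.202.192.0/18 -> EDGE1
At EDGE1: longest match for 215.202.239.50 is 215.200.0.0/13 -> EDGE2
At EDGE2: longest match for 215.202.239.50 is 215.200.0.0/14 -> directly connected

DIST1 -> EDGE1 -> EDGE2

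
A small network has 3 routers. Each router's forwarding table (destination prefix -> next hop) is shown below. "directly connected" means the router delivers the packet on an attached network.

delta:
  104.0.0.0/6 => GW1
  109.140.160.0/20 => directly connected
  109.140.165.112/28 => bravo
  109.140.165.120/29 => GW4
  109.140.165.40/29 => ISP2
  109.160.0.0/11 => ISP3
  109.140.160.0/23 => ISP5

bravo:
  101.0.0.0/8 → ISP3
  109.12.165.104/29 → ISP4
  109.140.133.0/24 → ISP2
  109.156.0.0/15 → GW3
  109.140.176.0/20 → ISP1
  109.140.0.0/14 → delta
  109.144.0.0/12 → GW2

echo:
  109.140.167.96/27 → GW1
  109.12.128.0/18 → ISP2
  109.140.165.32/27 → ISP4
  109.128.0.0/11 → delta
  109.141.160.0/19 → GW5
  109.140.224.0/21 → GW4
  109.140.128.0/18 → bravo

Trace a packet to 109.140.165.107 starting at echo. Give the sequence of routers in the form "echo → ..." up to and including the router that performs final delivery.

echo → bravo → delta

At echo: longest match for 109.140.165.107 is 109.140.128.0/18 -> bravo
At bravo: longest match for 109.140.165.107 is 109.140.0.0/14 -> delta
At delta: longest match for 109.140.165.107 is 109.140.160.0/20 -> directly connected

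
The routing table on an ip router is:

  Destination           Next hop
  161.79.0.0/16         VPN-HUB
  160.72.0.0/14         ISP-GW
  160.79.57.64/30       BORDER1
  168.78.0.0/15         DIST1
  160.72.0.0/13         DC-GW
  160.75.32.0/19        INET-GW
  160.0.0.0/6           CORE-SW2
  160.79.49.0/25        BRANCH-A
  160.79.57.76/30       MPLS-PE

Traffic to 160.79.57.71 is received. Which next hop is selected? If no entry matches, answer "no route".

DC-GW

Routes whose prefix contains 160.79.57.71:
  160.0.0.0/6 (160.0.0.0 - 163.255.255.255) -> CORE-SW2
  160.72.0.0/13 (160.72.0.0 - 160.79.255.255) -> DC-GW
More-specific entries that do NOT match:
  160.79.57.64/30 (160.79.57.64 - 160.79.57.67) does not contain 160.79.57.71
  160.79.57.76/30 (160.79.57.76 - 160.79.57.79) does not contain 160.79.57.71
  160.79.49.0/25 (160.79.49.0 - 160.79.49.127) does not contain 160.79.57.71
  160.75.32.0/19 (160.75.32.0 - 160.75.63.255) does not contain 160.79.57.71
  161.79.0.0/16 (161.79.0.0 - 161.79.255.255) does not contain 160.79.57.71
  168.78.0.0/15 (168.78.0.0 - 168.79.255.255) does not contain 160.79.57.71
  160.72.0.0/14 (160.72.0.0 - 160.75.255.255) does not contain 160.79.57.71
Longest matching prefix is /13 -> next hop DC-GW.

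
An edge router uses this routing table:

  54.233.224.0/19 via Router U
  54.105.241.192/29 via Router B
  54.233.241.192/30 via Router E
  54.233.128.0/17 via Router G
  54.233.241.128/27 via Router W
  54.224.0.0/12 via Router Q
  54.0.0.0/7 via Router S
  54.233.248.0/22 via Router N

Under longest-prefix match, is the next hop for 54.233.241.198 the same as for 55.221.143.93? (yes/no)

54.233.241.198: longest match 54.233.224.0/19 -> Router U
55.221.143.93: longest match 54.0.0.0/7 -> Router S

no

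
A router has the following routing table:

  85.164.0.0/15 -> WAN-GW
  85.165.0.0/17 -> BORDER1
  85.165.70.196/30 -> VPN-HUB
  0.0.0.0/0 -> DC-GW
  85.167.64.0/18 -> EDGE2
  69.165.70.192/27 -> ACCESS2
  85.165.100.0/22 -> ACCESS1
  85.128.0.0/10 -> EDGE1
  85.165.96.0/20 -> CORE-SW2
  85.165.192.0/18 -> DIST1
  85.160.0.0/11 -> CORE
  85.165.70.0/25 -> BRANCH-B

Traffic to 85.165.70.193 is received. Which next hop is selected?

BORDER1

Routes whose prefix contains 85.165.70.193:
  0.0.0.0/0 (default, matches everything) -> DC-GW
  85.128.0.0/10 (85.128.0.0 - 85.191.255.255) -> EDGE1
  85.160.0.0/11 (85.160.0.0 - 85.191.255.255) -> CORE
  85.164.0.0/15 (85.164.0.0 - 85.165.255.255) -> WAN-GW
  85.165.0.0/17 (85.165.0.0 - 85.165.127.255) -> BORDER1
More-specific entries that do NOT match:
  85.165.70.196/30 (85.165.70.196 - 85.165.70.199) does not contain 85.165.70.193
  69.165.70.192/27 (69.165.70.192 - 69.165.70.223) does not contain 85.165.70.193
  85.165.70.0/25 (85.165.70.0 - 85.165.70.127) does not contain 85.165.70.193
  85.165.100.0/22 (85.165.100.0 - 85.165.103.255) does not contain 85.165.70.193
  85.165.96.0/20 (85.165.96.0 - 85.165.111.255) does not contain 85.165.70.193
  85.167.64.0/18 (85.167.64.0 - 85.167.127.255) does not contain 85.165.70.193
  85.165.192.0/18 (85.165.192.0 - 85.165.255.255) does not contain 85.165.70.193
Longest matching prefix is /17 -> next hop BORDER1.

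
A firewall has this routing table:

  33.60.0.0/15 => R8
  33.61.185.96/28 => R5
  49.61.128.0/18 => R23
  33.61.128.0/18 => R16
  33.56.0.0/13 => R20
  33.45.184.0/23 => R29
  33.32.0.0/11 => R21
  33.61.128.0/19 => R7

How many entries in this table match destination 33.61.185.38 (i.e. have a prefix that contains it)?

Prefixes containing 33.61.185.38:
  33.32.0.0/11 (33.32.0.0 - 33.63.255.255)
  33.56.0.0/13 (33.56.0.0 - 33.63.255.255)
  33.60.0.0/15 (33.60.0.0 - 33.61.255.255)
  33.61.128.0/18 (33.61.128.0 - 33.61.191.255)
Total matching entries: 4.

4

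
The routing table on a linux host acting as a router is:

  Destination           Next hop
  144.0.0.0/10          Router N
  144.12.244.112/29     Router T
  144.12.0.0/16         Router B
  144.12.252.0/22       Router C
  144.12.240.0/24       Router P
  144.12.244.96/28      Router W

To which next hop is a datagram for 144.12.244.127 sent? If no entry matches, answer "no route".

Routes whose prefix contains 144.12.244.127:
  144.0.0.0/10 (144.0.0.0 - 144.63.255.255) -> Router N
  144.12.0.0/16 (144.12.0.0 - 144.12.255.255) -> Router B
More-specific entries that do NOT match:
  144.12.244.112/29 (144.12.244.112 - 144.12.244.119) does not contain 144.12.244.127
  144.12.244.96/28 (144.12.244.96 - 144.12.244.111) does not contain 144.12.244.127
  144.12.240.0/24 (144.12.240.0 - 144.12.240.255) does not contain 144.12.244.127
  144.12.252.0/22 (144.12.252.0 - 144.12.255.255) does not contain 144.12.244.127
Longest matching prefix is /16 -> next hop Router B.

Router B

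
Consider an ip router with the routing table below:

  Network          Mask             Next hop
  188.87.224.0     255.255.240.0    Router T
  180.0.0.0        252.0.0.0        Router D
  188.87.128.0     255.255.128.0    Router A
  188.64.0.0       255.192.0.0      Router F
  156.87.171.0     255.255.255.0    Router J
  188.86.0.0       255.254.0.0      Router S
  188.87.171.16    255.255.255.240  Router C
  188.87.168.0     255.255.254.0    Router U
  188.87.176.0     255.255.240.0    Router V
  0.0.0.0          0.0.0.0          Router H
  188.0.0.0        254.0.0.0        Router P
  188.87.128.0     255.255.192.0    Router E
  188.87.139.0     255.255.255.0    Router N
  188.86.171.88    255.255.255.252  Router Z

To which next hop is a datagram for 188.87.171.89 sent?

Routes whose prefix contains 188.87.171.89:
  0.0.0.0/0 (default, matches everything) -> Router H
  188.0.0.0/7 (188.0.0.0 - 189.255.255.255) -> Router P
  188.64.0.0/10 (188.64.0.0 - 188.127.255.255) -> Router F
  188.86.0.0/15 (188.86.0.0 - 188.87.255.255) -> Router S
  188.87.128.0/17 (188.87.128.0 - 188.87.255.255) -> Router A
  188.87.128.0/18 (188.87.128.0 - 188.87.191.255) -> Router E
More-specific entries that do NOT match:
  188.86.171.88/30 (188.86.171.88 - 188.86.171.91) does not contain 188.87.171.89
  188.87.171.16/28 (188.87.171.16 - 188.87.171.31) does not contain 188.87.171.89
  156.87.171.0/24 (156.87.171.0 - 156.87.171.255) does not contain 188.87.171.89
  188.87.139.0/24 (188.87.139.0 - 188.87.139.255) does not contain 188.87.171.89
  188.87.168.0/23 (188.87.168.0 - 188.87.169.255) does not contain 188.87.171.89
  188.87.224.0/20 (188.87.224.0 - 188.87.239.255) does not contain 188.87.171.89
  188.87.176.0/20 (188.87.176.0 - 188.87.191.255) does not contain 188.87.171.89
Longest matching prefix is /18 -> next hop Router E.

Router E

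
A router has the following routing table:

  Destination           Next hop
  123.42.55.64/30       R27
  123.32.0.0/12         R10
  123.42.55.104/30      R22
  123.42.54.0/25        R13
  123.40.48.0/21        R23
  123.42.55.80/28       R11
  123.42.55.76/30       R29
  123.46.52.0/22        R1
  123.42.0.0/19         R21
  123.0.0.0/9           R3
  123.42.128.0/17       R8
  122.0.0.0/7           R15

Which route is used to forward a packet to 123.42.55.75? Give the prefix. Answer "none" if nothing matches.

123.32.0.0/12

Entries matching 123.42.55.75:
  122.0.0.0/7 (122.0.0.0 - 123.255.255.255)
  123.0.0.0/9 (123.0.0.0 - 123.127.255.255)
  123.32.0.0/12 (123.32.0.0 - 123.47.255.255)
Most specific is 123.32.0.0/12.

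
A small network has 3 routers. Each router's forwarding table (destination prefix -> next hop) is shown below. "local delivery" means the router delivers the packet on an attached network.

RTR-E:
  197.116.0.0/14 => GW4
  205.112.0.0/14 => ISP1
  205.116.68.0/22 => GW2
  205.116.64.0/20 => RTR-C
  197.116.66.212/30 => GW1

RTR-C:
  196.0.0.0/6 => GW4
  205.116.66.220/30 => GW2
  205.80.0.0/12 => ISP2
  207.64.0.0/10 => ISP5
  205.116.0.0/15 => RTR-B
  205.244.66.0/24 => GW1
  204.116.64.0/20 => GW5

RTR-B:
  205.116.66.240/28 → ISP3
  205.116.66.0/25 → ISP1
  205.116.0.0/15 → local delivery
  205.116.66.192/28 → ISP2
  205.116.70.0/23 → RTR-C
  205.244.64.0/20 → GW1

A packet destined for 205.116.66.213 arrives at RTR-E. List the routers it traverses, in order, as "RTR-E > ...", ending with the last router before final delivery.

At RTR-E: longest match for 205.116.66.213 is 205.116.64.0/20 -> RTR-C
At RTR-C: longest match for 205.116.66.213 is 205.116.0.0/15 -> RTR-B
At RTR-B: longest match for 205.116.66.213 is 205.116.0.0/15 -> local delivery

RTR-E > RTR-C > RTR-B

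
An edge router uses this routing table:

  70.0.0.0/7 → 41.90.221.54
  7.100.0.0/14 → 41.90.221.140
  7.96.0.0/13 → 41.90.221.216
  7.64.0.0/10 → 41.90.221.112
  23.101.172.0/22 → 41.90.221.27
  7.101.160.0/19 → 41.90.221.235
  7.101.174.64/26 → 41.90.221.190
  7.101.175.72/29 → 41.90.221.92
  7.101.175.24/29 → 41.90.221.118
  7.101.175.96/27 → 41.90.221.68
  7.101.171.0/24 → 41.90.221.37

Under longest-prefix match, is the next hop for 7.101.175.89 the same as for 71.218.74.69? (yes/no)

7.101.175.89: longest match 7.101.160.0/19 -> 41.90.221.235
71.218.74.69: longest match 70.0.0.0/7 -> 41.90.221.54

no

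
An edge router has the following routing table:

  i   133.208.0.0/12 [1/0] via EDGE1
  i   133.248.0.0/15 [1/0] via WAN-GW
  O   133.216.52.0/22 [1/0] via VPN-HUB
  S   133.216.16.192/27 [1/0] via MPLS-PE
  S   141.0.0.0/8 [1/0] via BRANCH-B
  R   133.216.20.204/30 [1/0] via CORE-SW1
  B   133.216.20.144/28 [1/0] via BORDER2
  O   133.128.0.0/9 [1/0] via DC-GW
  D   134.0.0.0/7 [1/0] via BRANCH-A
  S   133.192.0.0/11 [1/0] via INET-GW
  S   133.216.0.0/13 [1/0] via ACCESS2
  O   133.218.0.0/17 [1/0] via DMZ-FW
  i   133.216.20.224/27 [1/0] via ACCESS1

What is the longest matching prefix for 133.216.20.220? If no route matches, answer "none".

133.216.0.0/13

Entries matching 133.216.20.220:
  133.128.0.0/9 (133.128.0.0 - 133.255.255.255)
  133.192.0.0/11 (133.192.0.0 - 133.223.255.255)
  133.208.0.0/12 (133.208.0.0 - 133.223.255.255)
  133.216.0.0/13 (133.216.0.0 - 133.223.255.255)
Most specific is 133.216.0.0/13.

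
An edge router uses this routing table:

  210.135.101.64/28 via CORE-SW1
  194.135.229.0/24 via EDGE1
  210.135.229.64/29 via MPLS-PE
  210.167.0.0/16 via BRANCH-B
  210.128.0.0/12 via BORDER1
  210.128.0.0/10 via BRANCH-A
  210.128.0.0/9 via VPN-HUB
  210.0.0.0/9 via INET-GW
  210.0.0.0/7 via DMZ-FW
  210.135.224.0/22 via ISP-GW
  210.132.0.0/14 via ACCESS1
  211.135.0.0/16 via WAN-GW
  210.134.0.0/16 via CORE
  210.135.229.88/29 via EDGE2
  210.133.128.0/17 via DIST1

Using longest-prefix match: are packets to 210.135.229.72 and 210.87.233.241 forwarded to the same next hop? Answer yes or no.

210.135.229.72: longest match 210.132.0.0/14 -> ACCESS1
210.87.233.241: longest match 210.0.0.0/9 -> INET-GW

no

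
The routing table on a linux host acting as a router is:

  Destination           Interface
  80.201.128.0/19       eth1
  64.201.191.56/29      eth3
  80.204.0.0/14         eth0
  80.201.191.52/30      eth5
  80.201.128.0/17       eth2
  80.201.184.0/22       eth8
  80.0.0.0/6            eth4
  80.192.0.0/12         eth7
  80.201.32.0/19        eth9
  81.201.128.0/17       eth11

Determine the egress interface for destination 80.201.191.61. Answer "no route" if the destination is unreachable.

Routes whose prefix contains 80.201.191.61:
  80.0.0.0/6 (80.0.0.0 - 83.255.255.255) -> eth4
  80.192.0.0/12 (80.192.0.0 - 80.207.255.255) -> eth7
  80.201.128.0/17 (80.201.128.0 - 80.201.255.255) -> eth2
More-specific entries that do NOT match:
  80.201.191.52/30 (80.201.191.52 - 80.201.191.55) does not contain 80.201.191.61
  64.201.191.56/29 (64.201.191.56 - 64.201.191.63) does not contain 80.201.191.61
  80.201.184.0/22 (80.201.184.0 - 80.201.187.255) does not contain 80.201.191.61
  80.201.128.0/19 (80.201.128.0 - 80.201.159.255) does not contain 80.201.191.61
  80.201.32.0/19 (80.201.32.0 - 80.201.63.255) does not contain 80.201.191.61
Longest matching prefix is /17 -> interface eth2.

eth2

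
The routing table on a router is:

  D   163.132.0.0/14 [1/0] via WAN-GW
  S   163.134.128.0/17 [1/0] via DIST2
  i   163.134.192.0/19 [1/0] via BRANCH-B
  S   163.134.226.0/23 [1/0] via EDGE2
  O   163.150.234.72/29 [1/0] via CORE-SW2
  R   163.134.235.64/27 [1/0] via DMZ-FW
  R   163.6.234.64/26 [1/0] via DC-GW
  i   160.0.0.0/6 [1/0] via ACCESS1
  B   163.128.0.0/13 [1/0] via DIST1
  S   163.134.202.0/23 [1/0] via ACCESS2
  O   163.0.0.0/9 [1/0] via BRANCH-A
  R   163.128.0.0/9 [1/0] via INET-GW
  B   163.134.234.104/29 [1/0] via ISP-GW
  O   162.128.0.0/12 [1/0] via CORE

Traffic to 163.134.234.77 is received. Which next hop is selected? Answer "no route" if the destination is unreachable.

Routes whose prefix contains 163.134.234.77:
  160.0.0.0/6 (160.0.0.0 - 163.255.255.255) -> ACCESS1
  163.128.0.0/9 (163.128.0.0 - 163.255.255.255) -> INET-GW
  163.128.0.0/13 (163.128.0.0 - 163.135.255.255) -> DIST1
  163.132.0.0/14 (163.132.0.0 - 163.135.255.255) -> WAN-GW
  163.134.128.0/17 (163.134.128.0 - 163.134.255.255) -> DIST2
More-specific entries that do NOT match:
  163.150.234.72/29 (163.150.234.72 - 163.150.234.79) does not contain 163.134.234.77
  163.134.234.104/29 (163.134.234.104 - 163.134.234.111) does not contain 163.134.234.77
  163.134.235.64/27 (163.134.235.64 - 163.134.235.95) does not contain 163.134.234.77
  163.6.234.64/26 (163.6.234.64 - 163.6.234.127) does not contain 163.134.234.77
  163.134.226.0/23 (163.134.226.0 - 163.134.227.255) does not contain 163.134.234.77
  163.134.202.0/23 (163.134.202.0 - 163.134.203.255) does not contain 163.134.234.77
  163.134.192.0/19 (163.134.192.0 - 163.134.223.255) does not contain 163.134.234.77
Longest matching prefix is /17 -> next hop DIST2.

DIST2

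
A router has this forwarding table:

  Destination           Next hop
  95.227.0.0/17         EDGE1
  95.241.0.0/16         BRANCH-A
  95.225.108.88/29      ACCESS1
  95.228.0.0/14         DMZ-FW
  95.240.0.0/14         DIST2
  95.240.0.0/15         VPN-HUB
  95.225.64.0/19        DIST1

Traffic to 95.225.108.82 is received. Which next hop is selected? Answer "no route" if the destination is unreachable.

No entry's prefix contains 95.225.108.82; there is no default route.

no route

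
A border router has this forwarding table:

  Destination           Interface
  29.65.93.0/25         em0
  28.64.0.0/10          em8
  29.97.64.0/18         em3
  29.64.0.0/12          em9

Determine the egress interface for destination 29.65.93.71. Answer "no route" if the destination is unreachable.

Routes whose prefix contains 29.65.93.71:
  29.64.0.0/12 (29.64.0.0 - 29.79.255.255) -> em9
  29.65.93.0/25 (29.65.93.0 - 29.65.93.127) -> em0
Longest matching prefix is /25 -> interface em0.

em0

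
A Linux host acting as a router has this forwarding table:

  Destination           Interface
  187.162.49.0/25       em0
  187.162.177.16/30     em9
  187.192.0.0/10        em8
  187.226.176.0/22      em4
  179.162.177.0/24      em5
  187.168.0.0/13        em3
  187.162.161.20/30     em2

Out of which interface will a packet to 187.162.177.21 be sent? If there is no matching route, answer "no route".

No entry's prefix contains 187.162.177.21; there is no default route.

no route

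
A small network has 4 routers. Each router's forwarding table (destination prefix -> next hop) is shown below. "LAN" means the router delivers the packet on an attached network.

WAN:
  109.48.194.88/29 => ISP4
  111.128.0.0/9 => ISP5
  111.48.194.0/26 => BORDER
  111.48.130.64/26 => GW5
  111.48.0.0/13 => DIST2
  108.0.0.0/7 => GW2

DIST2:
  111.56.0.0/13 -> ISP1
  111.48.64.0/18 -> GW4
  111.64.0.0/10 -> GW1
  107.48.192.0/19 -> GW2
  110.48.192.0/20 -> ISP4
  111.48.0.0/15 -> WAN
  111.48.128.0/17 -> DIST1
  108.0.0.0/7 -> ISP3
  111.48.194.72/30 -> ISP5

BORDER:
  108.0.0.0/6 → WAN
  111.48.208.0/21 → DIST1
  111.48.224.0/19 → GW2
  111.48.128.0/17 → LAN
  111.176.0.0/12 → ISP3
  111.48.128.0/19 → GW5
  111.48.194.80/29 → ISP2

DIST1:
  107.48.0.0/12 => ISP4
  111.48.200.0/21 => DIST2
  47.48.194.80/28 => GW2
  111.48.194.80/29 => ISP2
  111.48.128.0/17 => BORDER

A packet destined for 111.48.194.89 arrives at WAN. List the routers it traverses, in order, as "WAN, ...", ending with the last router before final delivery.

At WAN: longest match for 111.48.194.89 is 111.48.0.0/13 -> DIST2
At DIST2: longest match for 111.48.194.89 is 111.48.128.0/17 -> DIST1
At DIST1: longest match for 111.48.194.89 is 111.48.128.0/17 -> BORDER
At BORDER: longest match for 111.48.194.89 is 111.48.128.0/17 -> LAN

WAN, DIST2, DIST1, BORDER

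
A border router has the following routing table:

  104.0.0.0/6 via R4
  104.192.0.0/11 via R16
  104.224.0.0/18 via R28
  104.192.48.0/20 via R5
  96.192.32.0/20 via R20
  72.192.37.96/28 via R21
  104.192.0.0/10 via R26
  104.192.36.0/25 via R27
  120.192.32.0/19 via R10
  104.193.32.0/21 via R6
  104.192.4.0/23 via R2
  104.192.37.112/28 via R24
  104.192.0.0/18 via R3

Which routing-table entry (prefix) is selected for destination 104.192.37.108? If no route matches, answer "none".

Entries matching 104.192.37.108:
  104.0.0.0/6 (104.0.0.0 - 107.255.255.255)
  104.192.0.0/10 (104.192.0.0 - 104.255.255.255)
  104.192.0.0/11 (104.192.0.0 - 104.223.255.255)
  104.192.0.0/18 (104.192.0.0 - 104.192.63.255)
Most specific is 104.192.0.0/18.

104.192.0.0/18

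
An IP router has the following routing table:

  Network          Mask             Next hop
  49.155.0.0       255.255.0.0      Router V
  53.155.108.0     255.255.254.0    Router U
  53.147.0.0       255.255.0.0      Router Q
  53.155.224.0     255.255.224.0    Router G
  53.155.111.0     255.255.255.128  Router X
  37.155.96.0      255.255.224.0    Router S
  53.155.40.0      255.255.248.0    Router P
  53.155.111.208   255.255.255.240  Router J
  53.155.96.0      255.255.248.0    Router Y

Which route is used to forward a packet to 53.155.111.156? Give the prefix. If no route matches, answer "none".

none

53.155.111.156 is outside every listed prefix and there is no default route.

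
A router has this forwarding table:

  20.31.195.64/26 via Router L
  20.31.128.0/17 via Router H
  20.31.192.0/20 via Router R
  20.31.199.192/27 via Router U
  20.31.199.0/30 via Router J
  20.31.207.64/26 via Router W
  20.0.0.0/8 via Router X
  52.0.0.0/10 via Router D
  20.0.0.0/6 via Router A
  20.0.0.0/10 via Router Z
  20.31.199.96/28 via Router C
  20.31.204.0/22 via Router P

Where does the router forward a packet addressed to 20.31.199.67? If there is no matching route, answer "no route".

Router R

Routes whose prefix contains 20.31.199.67:
  20.0.0.0/6 (20.0.0.0 - 23.255.255.255) -> Router A
  20.0.0.0/8 (20.0.0.0 - 20.255.255.255) -> Router X
  20.0.0.0/10 (20.0.0.0 - 20.63.255.255) -> Router Z
  20.31.128.0/17 (20.31.128.0 - 20.31.255.255) -> Router H
  20.31.192.0/20 (20.31.192.0 - 20.31.207.255) -> Router R
More-specific entries that do NOT match:
  20.31.199.0/30 (20.31.199.0 - 20.31.199.3) does not contain 20.31.199.67
  20.31.199.96/28 (20.31.199.96 - 20.31.199.111) does not contain 20.31.199.67
  20.31.199.192/27 (20.31.199.192 - 20.31.199.223) does not contain 20.31.199.67
  20.31.195.64/26 (20.31.195.64 - 20.31.195.127) does not contain 20.31.199.67
  20.31.207.64/26 (20.31.207.64 - 20.31.207.127) does not contain 20.31.199.67
  20.31.204.0/22 (20.31.204.0 - 20.31.207.255) does not contain 20.31.199.67
Longest matching prefix is /20 -> next hop Router R.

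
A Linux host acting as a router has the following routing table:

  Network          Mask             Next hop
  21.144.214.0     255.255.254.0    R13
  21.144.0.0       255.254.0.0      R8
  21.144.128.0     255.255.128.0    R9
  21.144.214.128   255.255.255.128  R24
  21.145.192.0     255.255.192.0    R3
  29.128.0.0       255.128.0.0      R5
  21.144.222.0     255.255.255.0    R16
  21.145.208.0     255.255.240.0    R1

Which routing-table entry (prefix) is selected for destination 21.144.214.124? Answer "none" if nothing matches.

21.144.214.0/23

Entries matching 21.144.214.124:
  21.144.0.0/15 (21.144.0.0 - 21.145.255.255)
  21.144.128.0/17 (21.144.128.0 - 21.144.255.255)
  21.144.214.0/23 (21.144.214.0 - 21.144.215.255)
Most specific is 21.144.214.0/23.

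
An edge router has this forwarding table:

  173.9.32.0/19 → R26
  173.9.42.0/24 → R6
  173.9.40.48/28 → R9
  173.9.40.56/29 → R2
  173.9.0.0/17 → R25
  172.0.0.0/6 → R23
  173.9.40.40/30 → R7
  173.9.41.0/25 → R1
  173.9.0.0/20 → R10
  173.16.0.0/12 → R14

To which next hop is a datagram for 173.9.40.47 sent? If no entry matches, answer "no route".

Routes whose prefix contains 173.9.40.47:
  172.0.0.0/6 (172.0.0.0 - 175.255.255.255) -> R23
  173.9.0.0/17 (173.9.0.0 - 173.9.127.255) -> R25
  173.9.32.0/19 (173.9.32.0 - 173.9.63.255) -> R26
More-specific entries that do NOT match:
  173.9.40.40/30 (173.9.40.40 - 173.9.40.43) does not contain 173.9.40.47
  173.9.40.56/29 (173.9.40.56 - 173.9.40.63) does not contain 173.9.40.47
  173.9.40.48/28 (173.9.40.48 - 173.9.40.63) does not contain 173.9.40.47
  173.9.41.0/25 (173.9.41.0 - 173.9.41.127) does not contain 173.9.40.47
  173.9.42.0/24 (173.9.42.0 - 173.9.42.255) does not contain 173.9.40.47
  173.9.0.0/20 (173.9.0.0 - 173.9.15.255) does not contain 173.9.40.47
Longest matching prefix is /19 -> next hop R26.

R26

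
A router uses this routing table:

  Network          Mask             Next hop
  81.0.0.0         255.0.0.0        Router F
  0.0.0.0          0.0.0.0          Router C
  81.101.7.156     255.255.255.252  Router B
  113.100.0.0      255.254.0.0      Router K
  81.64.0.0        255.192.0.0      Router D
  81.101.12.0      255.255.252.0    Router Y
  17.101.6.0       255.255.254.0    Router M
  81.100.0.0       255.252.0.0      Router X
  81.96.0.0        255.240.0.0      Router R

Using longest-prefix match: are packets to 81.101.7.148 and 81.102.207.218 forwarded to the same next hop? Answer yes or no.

81.101.7.148: longest match 81.100.0.0/14 -> Router X
81.102.207.218: longest match 81.100.0.0/14 -> Router X

yes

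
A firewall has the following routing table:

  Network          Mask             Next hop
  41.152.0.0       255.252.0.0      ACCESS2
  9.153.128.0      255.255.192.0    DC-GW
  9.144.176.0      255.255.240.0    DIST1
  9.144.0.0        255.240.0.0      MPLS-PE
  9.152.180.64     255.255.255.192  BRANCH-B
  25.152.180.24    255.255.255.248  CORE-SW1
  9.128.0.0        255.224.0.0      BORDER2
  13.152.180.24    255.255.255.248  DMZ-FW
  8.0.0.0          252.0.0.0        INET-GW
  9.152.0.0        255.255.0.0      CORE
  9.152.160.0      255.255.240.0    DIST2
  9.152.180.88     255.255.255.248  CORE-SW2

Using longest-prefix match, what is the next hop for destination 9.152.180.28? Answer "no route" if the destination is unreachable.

CORE

Routes whose prefix contains 9.152.180.28:
  8.0.0.0/6 (8.0.0.0 - 11.255.255.255) -> INET-GW
  9.128.0.0/11 (9.128.0.0 - 9.159.255.255) -> BORDER2
  9.144.0.0/12 (9.144.0.0 - 9.159.255.255) -> MPLS-PE
  9.152.0.0/16 (9.152.0.0 - 9.152.255.255) -> CORE
More-specific entries that do NOT match:
  25.152.180.24/29 (25.152.180.24 - 25.152.180.31) does not contain 9.152.180.28
  13.152.180.24/29 (13.152.180.24 - 13.152.180.31) does not contain 9.152.180.28
  9.152.180.88/29 (9.152.180.88 - 9.152.180.95) does not contain 9.152.180.28
  9.152.180.64/26 (9.152.180.64 - 9.152.180.127) does not contain 9.152.180.28
  9.144.176.0/20 (9.144.176.0 - 9.144.191.255) does not contain 9.152.180.28
  9.152.160.0/20 (9.152.160.0 - 9.152.175.255) does not contain 9.152.180.28
  9.153.128.0/18 (9.153.128.0 - 9.153.191.255) does not contain 9.152.180.28
Longest matching prefix is /16 -> next hop CORE.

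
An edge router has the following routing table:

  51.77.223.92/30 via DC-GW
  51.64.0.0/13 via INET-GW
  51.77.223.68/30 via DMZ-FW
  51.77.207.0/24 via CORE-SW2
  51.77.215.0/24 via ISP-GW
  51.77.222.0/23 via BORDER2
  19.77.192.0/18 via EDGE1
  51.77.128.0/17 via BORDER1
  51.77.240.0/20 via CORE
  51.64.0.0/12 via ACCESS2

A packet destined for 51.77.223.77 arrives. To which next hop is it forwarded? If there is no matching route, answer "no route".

Routes whose prefix contains 51.77.223.77:
  51.64.0.0/12 (51.64.0.0 - 51.79.255.255) -> ACCESS2
  51.77.128.0/17 (51.77.128.0 - 51.77.255.255) -> BORDER1
  51.77.222.0/23 (51.77.222.0 - 51.77.223.255) -> BORDER2
More-specific entries that do NOT match:
  51.77.223.92/30 (51.77.223.92 - 51.77.223.95) does not contain 51.77.223.77
  51.77.223.68/30 (51.77.223.68 - 51.77.223.71) does not contain 51.77.223.77
  51.77.207.0/24 (51.77.207.0 - 51.77.207.255) does not contain 51.77.223.77
  51.77.215.0/24 (51.77.215.0 - 51.77.215.255) does not contain 51.77.223.77
Longest matching prefix is /23 -> next hop BORDER2.

BORDER2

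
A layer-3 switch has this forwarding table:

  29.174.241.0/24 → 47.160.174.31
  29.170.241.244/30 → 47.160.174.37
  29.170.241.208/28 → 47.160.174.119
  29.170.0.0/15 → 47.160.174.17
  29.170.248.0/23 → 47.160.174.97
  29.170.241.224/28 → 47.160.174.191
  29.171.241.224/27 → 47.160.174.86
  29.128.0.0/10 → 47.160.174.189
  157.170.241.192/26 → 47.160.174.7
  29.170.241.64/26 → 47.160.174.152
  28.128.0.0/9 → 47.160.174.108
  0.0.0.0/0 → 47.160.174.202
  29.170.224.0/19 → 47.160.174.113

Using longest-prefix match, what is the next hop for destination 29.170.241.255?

Routes whose prefix contains 29.170.241.255:
  0.0.0.0/0 (default, matches everything) -> 47.160.174.202
  29.128.0.0/10 (29.128.0.0 - 29.191.255.255) -> 47.160.174.189
  29.170.0.0/15 (29.170.0.0 - 29.171.255.255) -> 47.160.174.17
  29.170.224.0/19 (29.170.224.0 - 29.170.255.255) -> 47.160.174.113
More-specific entries that do NOT match:
  29.170.241.244/30 (29.170.241.244 - 29.170.241.247) does not contain 29.170.241.255
  29.170.241.208/28 (29.170.241.208 - 29.170.241.223) does not contain 29.170.241.255
  29.170.241.224/28 (29.170.241.224 - 29.170.241.239) does not contain 29.170.241.255
  29.171.241.224/27 (29.171.241.224 - 29.171.241.255) does not contain 29.170.241.255
  157.170.241.192/26 (157.170.241.192 - 157.170.241.255) does not contain 29.170.241.255
  29.170.241.64/26 (29.170.241.64 - 29.170.241.127) does not contain 29.170.241.255
  29.174.241.0/24 (29.174.241.0 - 29.174.241.255) does not contain 29.170.241.255
  29.170.248.0/23 (29.170.248.0 - 29.170.249.255) does not contain 29.170.241.255
Longest matching prefix is /19 -> next hop 47.160.174.113.

47.160.174.113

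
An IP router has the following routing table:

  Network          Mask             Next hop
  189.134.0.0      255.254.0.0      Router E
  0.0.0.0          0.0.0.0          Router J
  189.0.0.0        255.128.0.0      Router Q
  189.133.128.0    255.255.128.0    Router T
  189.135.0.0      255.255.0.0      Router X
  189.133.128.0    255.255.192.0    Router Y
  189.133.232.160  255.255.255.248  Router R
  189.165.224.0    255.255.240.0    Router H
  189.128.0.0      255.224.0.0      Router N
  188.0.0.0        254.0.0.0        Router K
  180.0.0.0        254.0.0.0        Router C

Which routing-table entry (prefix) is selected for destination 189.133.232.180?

Entries matching 189.133.232.180:
  0.0.0.0/0 (default, matches everything)
  188.0.0.0/7 (188.0.0.0 - 189.255.255.255)
  189.128.0.0/11 (189.128.0.0 - 189.159.255.255)
  189.133.128.0/17 (189.133.128.0 - 189.133.255.255)
Most specific is 189.133.128.0/17.

189.133.128.0/17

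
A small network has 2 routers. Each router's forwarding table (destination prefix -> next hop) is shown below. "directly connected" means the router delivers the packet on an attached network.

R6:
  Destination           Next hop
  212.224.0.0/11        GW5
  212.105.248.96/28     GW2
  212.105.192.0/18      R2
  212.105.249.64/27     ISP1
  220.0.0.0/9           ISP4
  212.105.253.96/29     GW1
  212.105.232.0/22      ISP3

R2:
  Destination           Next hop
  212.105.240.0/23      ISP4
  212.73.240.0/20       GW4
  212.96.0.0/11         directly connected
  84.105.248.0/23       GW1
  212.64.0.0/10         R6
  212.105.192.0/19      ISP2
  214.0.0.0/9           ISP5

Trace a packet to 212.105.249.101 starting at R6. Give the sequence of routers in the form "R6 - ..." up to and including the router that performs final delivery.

R6 - R2

At R6: longest match for 212.105.249.101 is 212.105.192.0/18 -> R2
At R2: longest match for 212.105.249.101 is 212.96.0.0/11 -> directly connected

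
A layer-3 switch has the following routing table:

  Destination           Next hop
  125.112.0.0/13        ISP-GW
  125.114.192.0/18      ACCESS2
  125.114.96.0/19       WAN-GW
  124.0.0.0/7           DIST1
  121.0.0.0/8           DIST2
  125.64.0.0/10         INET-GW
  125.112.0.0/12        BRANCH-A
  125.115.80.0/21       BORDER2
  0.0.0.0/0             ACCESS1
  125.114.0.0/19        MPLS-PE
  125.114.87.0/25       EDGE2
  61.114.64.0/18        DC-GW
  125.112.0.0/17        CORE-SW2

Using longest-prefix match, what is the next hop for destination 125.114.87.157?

Routes whose prefix contains 125.114.87.157:
  0.0.0.0/0 (default, matches everything) -> ACCESS1
  124.0.0.0/7 (124.0.0.0 - 125.255.255.255) -> DIST1
  125.64.0.0/10 (125.64.0.0 - 125.127.255.255) -> INET-GW
  125.112.0.0/12 (125.112.0.0 - 125.127.255.255) -> BRANCH-A
  125.112.0.0/13 (125.112.0.0 - 125.119.255.255) -> ISP-GW
More-specific entries that do NOT match:
  125.114.87.0/25 (125.114.87.0 - 125.114.87.127) does not contain 125.114.87.157
  125.115.80.0/21 (125.115.80.0 - 125.115.87.255) does not contain 125.114.87.157
  125.114.96.0/19 (125.114.96.0 - 125.114.127.255) does not contain 125.114.87.157
  125.114.0.0/19 (125.114.0.0 - 125.114.31.255) does not contain 125.114.87.157
  125.114.192.0/18 (125.114.192.0 - 125.114.255.255) does not contain 125.114.87.157
  61.114.64.0/18 (61.114.64.0 - 61.114.127.255) does not contain 125.114.87.157
  125.112.0.0/17 (125.112.0.0 - 125.112.127.255) does not contain 125.114.87.157
Longest matching prefix is /13 -> next hop ISP-GW.

ISP-GW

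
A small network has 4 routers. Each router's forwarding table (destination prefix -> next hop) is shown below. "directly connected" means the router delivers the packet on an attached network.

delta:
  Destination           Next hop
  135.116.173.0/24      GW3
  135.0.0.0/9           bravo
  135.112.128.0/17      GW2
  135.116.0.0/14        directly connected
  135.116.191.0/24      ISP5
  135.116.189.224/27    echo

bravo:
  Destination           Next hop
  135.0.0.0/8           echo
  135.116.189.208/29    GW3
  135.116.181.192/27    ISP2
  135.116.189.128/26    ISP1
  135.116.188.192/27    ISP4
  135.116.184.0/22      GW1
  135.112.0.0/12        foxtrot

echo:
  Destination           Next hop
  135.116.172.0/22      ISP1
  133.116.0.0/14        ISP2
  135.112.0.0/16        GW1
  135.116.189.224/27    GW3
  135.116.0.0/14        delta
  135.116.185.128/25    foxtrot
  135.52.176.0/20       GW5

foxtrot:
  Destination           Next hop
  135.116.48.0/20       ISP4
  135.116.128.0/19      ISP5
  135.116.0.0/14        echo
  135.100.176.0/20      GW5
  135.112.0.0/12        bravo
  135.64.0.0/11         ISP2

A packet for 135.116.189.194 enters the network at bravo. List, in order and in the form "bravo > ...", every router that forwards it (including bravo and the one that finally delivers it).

bravo > foxtrot > echo > delta

At bravo: longest match for 135.116.189.194 is 135.112.0.0/12 -> foxtrot
At foxtrot: longest match for 135.116.189.194 is 135.116.0.0/14 -> echo
At echo: longest match for 135.116.189.194 is 135.116.0.0/14 -> delta
At delta: longest match for 135.116.189.194 is 135.116.0.0/14 -> directly connected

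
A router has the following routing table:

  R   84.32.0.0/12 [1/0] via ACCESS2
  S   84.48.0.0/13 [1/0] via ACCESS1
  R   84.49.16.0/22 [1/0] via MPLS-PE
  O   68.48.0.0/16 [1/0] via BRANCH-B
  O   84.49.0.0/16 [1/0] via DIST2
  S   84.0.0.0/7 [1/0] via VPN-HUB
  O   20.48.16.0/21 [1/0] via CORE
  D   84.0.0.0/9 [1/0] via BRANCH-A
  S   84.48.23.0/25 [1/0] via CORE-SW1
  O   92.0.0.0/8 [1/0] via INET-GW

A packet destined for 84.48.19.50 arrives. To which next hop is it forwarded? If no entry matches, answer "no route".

ACCESS1

Routes whose prefix contains 84.48.19.50:
  84.0.0.0/7 (84.0.0.0 - 85.255.255.255) -> VPN-HUB
  84.0.0.0/9 (84.0.0.0 - 84.127.255.255) -> BRANCH-A
  84.48.0.0/13 (84.48.0.0 - 84.55.255.255) -> ACCESS1
More-specific entries that do NOT match:
  84.48.23.0/25 (84.48.23.0 - 84.48.23.127) does not contain 84.48.19.50
  84.49.16.0/22 (84.49.16.0 - 84.49.19.255) does not contain 84.48.19.50
  20.48.16.0/21 (20.48.16.0 - 20.48.23.255) does not contain 84.48.19.50
  68.48.0.0/16 (68.48.0.0 - 68.48.255.255) does not contain 84.48.19.50
  84.49.0.0/16 (84.49.0.0 - 84.49.255.255) does not contain 84.48.19.50
Longest matching prefix is /13 -> next hop ACCESS1.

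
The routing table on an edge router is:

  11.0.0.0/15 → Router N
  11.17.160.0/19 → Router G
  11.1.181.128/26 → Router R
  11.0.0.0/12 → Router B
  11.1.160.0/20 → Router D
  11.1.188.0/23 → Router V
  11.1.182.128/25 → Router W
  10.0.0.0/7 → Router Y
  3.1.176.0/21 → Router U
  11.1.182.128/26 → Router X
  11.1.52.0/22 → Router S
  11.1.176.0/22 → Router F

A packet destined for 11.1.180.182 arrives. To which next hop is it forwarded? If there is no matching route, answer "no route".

Routes whose prefix contains 11.1.180.182:
  10.0.0.0/7 (10.0.0.0 - 11.255.255.255) -> Router Y
  11.0.0.0/12 (11.0.0.0 - 11.15.255.255) -> Router B
  11.0.0.0/15 (11.0.0.0 - 11.1.255.255) -> Router N
More-specific entries that do NOT match:
  11.1.181.128/26 (11.1.181.128 - 11.1.181.191) does not contain 11.1.180.182
  11.1.182.128/26 (11.1.182.128 - 11.1.182.191) does not contain 11.1.180.182
  11.1.182.128/25 (11.1.182.128 - 11.1.182.255) does not contain 11.1.180.182
  11.1.188.0/23 (11.1.188.0 - 11.1.189.255) does not contain 11.1.180.182
  11.1.52.0/22 (11.1.52.0 - 11.1.55.255) does not contain 11.1.180.182
  11.1.176.0/22 (11.1.176.0 - 11.1.179.255) does not contain 11.1.180.182
  3.1.176.0/21 (3.1.176.0 - 3.1.183.255) does not contain 11.1.180.182
  11.1.160.0/20 (11.1.160.0 - 11.1.175.255) does not contain 11.1.180.182
  11.17.160.0/19 (11.17.160.0 - 11.17.191.255) does not contain 11.1.180.182
Longest matching prefix is /15 -> next hop Router N.

Router N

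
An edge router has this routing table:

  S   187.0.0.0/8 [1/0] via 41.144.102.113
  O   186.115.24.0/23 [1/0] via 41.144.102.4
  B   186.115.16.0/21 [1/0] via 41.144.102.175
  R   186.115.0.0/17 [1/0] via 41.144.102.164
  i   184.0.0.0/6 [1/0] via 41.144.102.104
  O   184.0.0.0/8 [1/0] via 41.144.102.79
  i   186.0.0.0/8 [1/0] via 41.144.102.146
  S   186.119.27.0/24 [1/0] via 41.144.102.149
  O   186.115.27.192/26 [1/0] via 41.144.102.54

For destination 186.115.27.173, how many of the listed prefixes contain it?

3

Prefixes containing 186.115.27.173:
  184.0.0.0/6 (184.0.0.0 - 187.255.255.255)
  186.0.0.0/8 (186.0.0.0 - 186.255.255.255)
  186.115.0.0/17 (186.115.0.0 - 186.115.127.255)
Total matching entries: 3.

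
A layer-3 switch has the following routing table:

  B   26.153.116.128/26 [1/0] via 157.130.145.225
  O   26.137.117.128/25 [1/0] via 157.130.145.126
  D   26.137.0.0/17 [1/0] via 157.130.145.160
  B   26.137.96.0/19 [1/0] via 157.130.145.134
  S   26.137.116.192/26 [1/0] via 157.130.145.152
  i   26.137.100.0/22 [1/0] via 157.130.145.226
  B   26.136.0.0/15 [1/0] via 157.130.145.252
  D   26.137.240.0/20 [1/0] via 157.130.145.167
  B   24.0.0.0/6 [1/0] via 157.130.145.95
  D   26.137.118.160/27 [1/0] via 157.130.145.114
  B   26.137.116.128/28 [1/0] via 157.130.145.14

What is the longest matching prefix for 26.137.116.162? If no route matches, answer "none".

26.137.96.0/19

Entries matching 26.137.116.162:
  24.0.0.0/6 (24.0.0.0 - 27.255.255.255)
  26.136.0.0/15 (26.136.0.0 - 26.137.255.255)
  26.137.0.0/17 (26.137.0.0 - 26.137.127.255)
  26.137.96.0/19 (26.137.96.0 - 26.137.127.255)
Most specific is 26.137.96.0/19.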